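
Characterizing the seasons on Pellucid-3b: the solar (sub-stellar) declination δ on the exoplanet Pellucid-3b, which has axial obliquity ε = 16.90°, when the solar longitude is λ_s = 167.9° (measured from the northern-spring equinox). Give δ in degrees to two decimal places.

δ = +3.49°

sin δ = sin ε · sin λ_s = sin 16.90° × sin 167.9° = 0.060937.
δ = arcsin(0.060937) = +3.49°.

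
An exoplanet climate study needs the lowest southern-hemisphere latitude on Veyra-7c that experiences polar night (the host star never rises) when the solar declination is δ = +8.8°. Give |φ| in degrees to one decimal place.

|φ| = 81.2°

Polar night requires cos H₀ = −tan φ tan δ ≥ 1, i.e. tan φ tan δ ≤ −1.
The boundary is |tan φ| · |tan δ| = 1, so |φ| = 90° − |δ| = 90° − 8.8° = 81.2° in the southern hemisphere.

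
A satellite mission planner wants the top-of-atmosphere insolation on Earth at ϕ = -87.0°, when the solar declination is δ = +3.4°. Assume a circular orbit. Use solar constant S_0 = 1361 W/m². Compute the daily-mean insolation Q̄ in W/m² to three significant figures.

cos h₀ = −tan(-87.0°) tan(+3.400°) = 1.1336 ≥ 1 ⇒ polar night, h₀ = 0 and Q̄ = 0.

Q̄ ≈ 0.00 W/m²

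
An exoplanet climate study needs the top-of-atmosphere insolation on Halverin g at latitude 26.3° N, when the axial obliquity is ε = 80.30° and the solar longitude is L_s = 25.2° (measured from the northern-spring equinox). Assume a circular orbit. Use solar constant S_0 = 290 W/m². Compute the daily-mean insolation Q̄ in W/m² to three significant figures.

Solar declination: sin δ = sin ε · sin L_s = sin 80.30° × sin 25.2° = 0.41969, so δ = +24.815°.
cos h₀ = −tan(+26.3°) tan(+24.815°) = -0.2285, h₀ = 1.8014 rad.
Bracket: h₀ sin ϕ sin δ + cos ϕ cos δ sin h₀ = 1.8014×0.44307×0.41969 + 0.89649×0.90767×0.97354 = 0.334974 + 0.792186 = 1.127160.
Q̄ = (S_0/π) × [bracket] = (290/π) × 1.127160 = 104.0 W/m².

Q̄ ≈ 104 W/m²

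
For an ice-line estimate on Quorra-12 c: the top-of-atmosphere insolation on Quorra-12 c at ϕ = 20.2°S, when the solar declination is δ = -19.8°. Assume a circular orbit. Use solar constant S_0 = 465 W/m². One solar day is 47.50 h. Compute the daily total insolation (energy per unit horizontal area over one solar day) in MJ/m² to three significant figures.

cos h₀ = −tan(-20.2°) tan(-19.800°) = -0.1325, h₀ = 1.7036 rad.
Bracket: h₀ sin ϕ sin δ + cos ϕ cos δ sin h₀ = 1.7036×-0.34530×-0.33874 + 0.93849×0.94088×0.99119 = 0.199265 + 0.875227 = 1.074492.
Q̄ = (S_0/π) × [bracket] = (465/π) × 1.074492 = 159.04 W/m².
Daily total = Q̄ × 47.50 h × 3600 s/h = 159.04 × 47.50 × 3600 / 10⁶ = 27.20 MJ/m².

27.2 MJ/m²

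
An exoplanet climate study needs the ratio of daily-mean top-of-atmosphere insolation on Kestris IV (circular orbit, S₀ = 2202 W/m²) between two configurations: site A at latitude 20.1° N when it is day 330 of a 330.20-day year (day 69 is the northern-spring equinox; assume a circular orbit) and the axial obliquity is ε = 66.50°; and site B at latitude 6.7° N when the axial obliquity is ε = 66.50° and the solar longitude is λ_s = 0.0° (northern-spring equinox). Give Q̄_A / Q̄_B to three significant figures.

Q̄_A / Q̄_B ≈ 0.0667

— Configuration A (φ=+20.1°):
Solar longitude: λ_s = 360° × (330 − 69)/330.20 = 284.555°.
sin δ = sin 66.50° × sin 284.555° = -0.88763, so δ = -62.577°.
cos H₀ = −tan(+20.1°) tan(-62.577°) = 0.7053, H₀ = 0.7880 rad.
Bracket: H₀ sin φ sin δ + cos φ cos δ sin H₀ = 0.7880×0.34366×-0.88763 + 0.93909×0.46056×0.70892 = -0.240374 + 0.306613 = 0.066239.
Q̄ = (S₀/π) × [bracket] = (2202/π) × 0.066239 = 46.428 W/m².
— Configuration B (φ=+6.7°):
Solar declination: sin δ = sin ε · sin λ_s = sin 66.50° × sin 0.0° = 0.00000, so δ = +0.000°.
cos H₀ = −tan(+6.7°) tan(+0.000°) = -0.0000, H₀ = 1.5708 rad.
Bracket: H₀ sin φ sin δ + cos φ cos δ sin H₀ = 1.5708×0.11667×0.00000 + 0.99317×1.00000×1.00000 = 0.000000 + 0.993170 = 0.993170.
Q̄ = (S₀/π) × [bracket] = (2202/π) × 0.993170 = 696.13 W/m².
Ratio Q̄_A / Q̄_B = 46.428 / 696.13 = 0.06669.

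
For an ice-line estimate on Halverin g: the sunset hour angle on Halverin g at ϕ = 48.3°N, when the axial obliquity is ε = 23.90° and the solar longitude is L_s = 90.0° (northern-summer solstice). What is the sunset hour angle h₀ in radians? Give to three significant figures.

h₀ = 2.09 rad

Solar declination: sin δ = sin ε · sin L_s = sin 23.90° × sin 90.0° = 0.40514, so δ = +23.900°.
cos h₀ = −tan ϕ · tan δ = −tan(+48.3°) × tan(+23.900°) = -0.4974, so h₀ = 2.0914 rad = 119.83°.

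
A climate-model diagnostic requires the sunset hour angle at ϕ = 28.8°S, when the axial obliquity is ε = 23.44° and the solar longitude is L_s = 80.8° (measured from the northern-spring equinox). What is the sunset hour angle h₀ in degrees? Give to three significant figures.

h₀ = 76.4°

Solar declination: sin δ = sin ε · sin L_s = sin 23.44° × sin 80.8° = 0.39267, so δ = +23.121°.
cos h₀ = −tan ϕ · tan δ = −tan(-28.8°) × tan(+23.121°) = 0.2347, so h₀ = 1.3339 rad = 76.42°.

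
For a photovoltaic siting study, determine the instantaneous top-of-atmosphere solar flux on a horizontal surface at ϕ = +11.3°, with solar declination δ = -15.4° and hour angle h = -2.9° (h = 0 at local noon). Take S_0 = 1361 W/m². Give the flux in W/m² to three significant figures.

cos θ_z = sin ϕ sin δ + cos ϕ cos δ cos h = -0.052035 + 0.944195 = 0.892160.
Flux = S_0 · cos θ_z = 1361 × 0.892160 = 1214 W/m².

1.21e+03 W/m²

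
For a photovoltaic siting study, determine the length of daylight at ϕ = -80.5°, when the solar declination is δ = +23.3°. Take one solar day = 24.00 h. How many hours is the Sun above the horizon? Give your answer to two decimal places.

cos h₀ = −tan ϕ · tan δ = 2.5736 ≥ 1, so the Sun never rises (polar night) and h₀ = 0.
Daylight = 2h₀/(2π) × 24.00 h = (0.0000/π) × 24.00 = 0.00 h.

0.00 h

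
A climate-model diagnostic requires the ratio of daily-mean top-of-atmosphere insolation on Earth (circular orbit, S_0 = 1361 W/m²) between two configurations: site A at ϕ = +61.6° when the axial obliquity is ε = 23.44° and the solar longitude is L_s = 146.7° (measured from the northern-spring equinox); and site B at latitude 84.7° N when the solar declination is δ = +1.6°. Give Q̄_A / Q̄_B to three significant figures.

— Configuration A (ϕ=+61.6°):
Solar declination: sin δ = sin ε · sin L_s = sin 23.44° × sin 146.7° = 0.21839, so δ = +12.615°.
cos h₀ = −tan(+61.6°) tan(+12.615°) = -0.4139, h₀ = 1.9975 rad.
Bracket: h₀ sin ϕ sin δ + cos ϕ cos δ sin h₀ = 1.9975×0.87965×0.21839 + 0.47562×0.97586×0.91032 = 0.383733 + 0.422515 = 0.806248.
Q̄ = (S_0/π) × [bracket] = (1361/π) × 0.806248 = 349.28 W/m².
— Configuration B (ϕ=+84.7°):
cos h₀ = −tan(+84.7°) tan(+1.600°) = -0.3011, h₀ = 1.8766 rad.
Bracket: h₀ sin ϕ sin δ + cos ϕ cos δ sin h₀ = 1.8766×0.99572×0.02792 + 0.09237×0.99961×0.95359 = 0.052170 + 0.088049 = 0.140219.
Q̄ = (S_0/π) × [bracket] = (1361/π) × 0.140219 = 60.746 W/m².
Ratio Q̄_A / Q̄_B = 349.28 / 60.746 = 5.750.

Q̄_A / Q̄_B ≈ 5.75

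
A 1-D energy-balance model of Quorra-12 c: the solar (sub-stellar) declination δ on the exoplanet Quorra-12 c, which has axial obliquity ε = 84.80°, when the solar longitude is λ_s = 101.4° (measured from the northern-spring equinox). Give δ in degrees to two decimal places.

δ = +77.48°

sin δ = sin ε · sin λ_s = sin 84.80° × sin 101.4° = 0.976237.
δ = arcsin(0.976237) = +77.48°.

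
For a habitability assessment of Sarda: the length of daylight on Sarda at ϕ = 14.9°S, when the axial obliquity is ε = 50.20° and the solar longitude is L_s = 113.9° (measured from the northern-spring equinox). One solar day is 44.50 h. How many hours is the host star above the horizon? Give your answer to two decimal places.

18.49 h

Solar declination: sin δ = sin ε · sin L_s = sin 50.20° × sin 113.9° = 0.70241, so δ = +44.620°.
cos h₀ = −tan ϕ · tan δ = −tan(-14.9°) × tan(+44.620°) = 0.2626, so h₀ = 1.3051 rad = 74.78°.
Daylight = 2h₀/(2π) × 44.50 h = (1.3051/π) × 44.50 = 18.49 h.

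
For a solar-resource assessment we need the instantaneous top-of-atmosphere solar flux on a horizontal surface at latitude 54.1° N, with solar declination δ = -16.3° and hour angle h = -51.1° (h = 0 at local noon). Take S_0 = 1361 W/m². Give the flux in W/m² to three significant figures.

172 W/m²

cos θ_z = sin ϕ sin δ + cos ϕ cos δ cos h = -0.227352 + 0.353420 = 0.126068.
Flux = S_0 · cos θ_z = 1361 × 0.126068 = 171.6 W/m².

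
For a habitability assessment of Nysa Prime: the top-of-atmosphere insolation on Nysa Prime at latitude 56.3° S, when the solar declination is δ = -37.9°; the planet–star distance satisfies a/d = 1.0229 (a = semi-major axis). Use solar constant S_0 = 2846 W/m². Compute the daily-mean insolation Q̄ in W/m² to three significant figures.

cos h₀ = −tan(-56.3°) tan(-37.900°) = -1.1673 ≤ −1 ⇒ polar day, h₀ = π.
Bracket: h₀ sin ϕ sin δ + cos ϕ cos δ sin h₀ = 3.1416×-0.83195×-0.61429 + 0.55484×0.78908×0.00000 = 1.605542 + 0.000000 = 1.605542.
Inverse-square distance factor (a/d)² = 1.0229² = 1.046324.
Q̄ = (S_0/π) × 1.046324 × [bracket] = (2846/π) × 1.046324 × 1.605542 = 1522 W/m².

Q̄ ≈ 1.52e+03 W/m²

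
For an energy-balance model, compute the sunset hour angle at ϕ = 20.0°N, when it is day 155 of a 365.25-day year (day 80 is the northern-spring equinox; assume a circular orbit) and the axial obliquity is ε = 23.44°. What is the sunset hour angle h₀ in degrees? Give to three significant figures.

Solar longitude: L_s = 360° × (155 − 80)/365.25 = 73.922°.
sin δ = sin 23.44° × sin 73.922° = 0.38223, so δ = +22.472°.
cos h₀ = −tan ϕ · tan δ = −tan(+20.0°) × tan(+22.472°) = -0.1506, so h₀ = 1.7219 rad = 98.66°.

h₀ = 98.7°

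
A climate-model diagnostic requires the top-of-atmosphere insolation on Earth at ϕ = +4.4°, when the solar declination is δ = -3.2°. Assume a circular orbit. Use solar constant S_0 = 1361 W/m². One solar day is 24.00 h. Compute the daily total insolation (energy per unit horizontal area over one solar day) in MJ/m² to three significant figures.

37.0 MJ/m²

cos h₀ = −tan(+4.4°) tan(-3.200°) = 0.0043, h₀ = 1.5665 rad.
Bracket: h₀ sin ϕ sin δ + cos ϕ cos δ sin h₀ = 1.5665×0.07672×-0.05582 + 0.99705×0.99844×0.99999 = -0.006709 + 0.995485 = 0.988776.
Q̄ = (S_0/π) × [bracket] = (1361/π) × 0.988776 = 428.36 W/m².
Daily total = Q̄ × 24.00 h × 3600 s/h = 428.36 × 24.00 × 3600 / 10⁶ = 37.01 MJ/m².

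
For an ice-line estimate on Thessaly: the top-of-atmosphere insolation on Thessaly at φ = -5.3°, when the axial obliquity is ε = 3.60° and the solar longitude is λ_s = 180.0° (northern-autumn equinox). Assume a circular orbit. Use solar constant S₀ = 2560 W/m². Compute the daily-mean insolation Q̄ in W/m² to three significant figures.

Q̄ ≈ 811 W/m²

Solar declination: sin δ = sin ε · sin λ_s = sin 3.60° × sin 180.0° = 0.00000, so δ = +0.000°.
cos H₀ = −tan(-5.3°) tan(+0.000°) = 0.0000, H₀ = 1.5708 rad.
Bracket: H₀ sin φ sin δ + cos φ cos δ sin H₀ = 1.5708×-0.09237×0.00000 + 0.99572×1.00000×1.00000 = -0.000000 + 0.995720 = 0.995720.
Q̄ = (S₀/π) × [bracket] = (2560/π) × 0.995720 = 811.4 W/m².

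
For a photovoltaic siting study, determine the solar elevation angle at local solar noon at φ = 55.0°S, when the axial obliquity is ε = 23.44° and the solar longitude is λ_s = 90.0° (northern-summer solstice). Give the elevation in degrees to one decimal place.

Solar declination: sin δ = sin ε · sin λ_s = sin 23.44° × sin 90.0° = 0.39779, so δ = +23.440°.
At local noon the hour angle is zero, so the zenith angle equals |φ − δ| = |-55.0° − (+23.440°)| = 78.440°.
Elevation = 90° − 78.440° = 11.6°.

11.6°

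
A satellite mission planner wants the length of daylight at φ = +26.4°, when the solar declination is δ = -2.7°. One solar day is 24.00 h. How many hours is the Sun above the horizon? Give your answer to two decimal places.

11.82 h

cos H₀ = −tan φ · tan δ = −tan(+26.4°) × tan(-2.700°) = 0.0234, so H₀ = 1.5474 rad = 88.66°.
Daylight = 2H₀/(2π) × 24.00 h = (1.5474/π) × 24.00 = 11.82 h.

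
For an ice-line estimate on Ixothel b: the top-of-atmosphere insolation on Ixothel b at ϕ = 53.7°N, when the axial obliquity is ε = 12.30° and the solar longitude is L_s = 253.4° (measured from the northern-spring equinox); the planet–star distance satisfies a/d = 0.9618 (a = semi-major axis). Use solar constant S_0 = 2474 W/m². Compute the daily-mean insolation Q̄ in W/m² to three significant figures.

Q̄ ≈ 251 W/m²

Solar declination: sin δ = sin ε · sin L_s = sin 12.30° × sin 253.4° = -0.20415, so δ = -11.780°.
cos h₀ = −tan(+53.7°) tan(-11.780°) = 0.2839, h₀ = 1.2829 rad.
Bracket: h₀ sin ϕ sin δ + cos ϕ cos δ sin h₀ = 1.2829×0.80593×-0.20415 + 0.59201×0.97894×0.95885 = -0.211076 + 0.555694 = 0.344618.
Inverse-square distance factor (a/d)² = 0.9618² = 0.925059.
Q̄ = (S_0/π) × 0.925059 × [bracket] = (2474/π) × 0.925059 × 0.344618 = 251.0 W/m².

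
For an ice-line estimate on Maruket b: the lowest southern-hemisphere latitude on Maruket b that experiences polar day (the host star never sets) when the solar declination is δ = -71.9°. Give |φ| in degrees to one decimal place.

|φ| = 18.1°

Polar day requires cos H₀ = −tan φ tan δ ≤ −1, i.e. tan φ tan δ ≥ 1.
The boundary is |tan φ| · |tan δ| = 1, so |φ| = 90° − |δ| = 90° − 71.9° = 18.1° in the southern hemisphere.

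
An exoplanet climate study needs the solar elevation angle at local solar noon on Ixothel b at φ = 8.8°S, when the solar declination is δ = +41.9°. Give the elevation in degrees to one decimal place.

At local noon the hour angle is zero, so the zenith angle equals |φ − δ| = |-8.8° − (+41.900°)| = 50.700°.
Elevation = 90° − 50.700° = 39.3°.

39.3°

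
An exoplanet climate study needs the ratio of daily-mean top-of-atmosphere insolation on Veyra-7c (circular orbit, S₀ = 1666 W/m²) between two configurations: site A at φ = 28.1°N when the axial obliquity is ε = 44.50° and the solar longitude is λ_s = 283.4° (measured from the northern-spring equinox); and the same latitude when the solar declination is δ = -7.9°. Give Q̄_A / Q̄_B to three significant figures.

— Configuration A (φ=+28.1°):
Solar declination: sin δ = sin ε · sin λ_s = sin 44.50° × sin 283.4° = -0.68183, so δ = -42.987°.
cos H₀ = −tan(+28.1°) tan(-42.987°) = 0.4977, H₀ = 1.0499 rad.
Bracket: H₀ sin φ sin δ + cos φ cos δ sin H₀ = 1.0499×0.47101×-0.68183 + 0.88213×0.73151×0.86736 = -0.337174 + 0.559696 = 0.222522.
Q̄ = (S₀/π) × [bracket] = (1666/π) × 0.222522 = 118.00 W/m².
— Configuration B (φ=+28.1°):
cos H₀ = −tan(+28.1°) tan(-7.900°) = 0.0741, H₀ = 1.4966 rad.
Bracket: H₀ sin φ sin δ + cos φ cos δ sin H₀ = 1.4966×0.47101×-0.13744 + 0.88213×0.99051×0.99725 = -0.096883 + 0.871356 = 0.774473.
Q̄ = (S₀/π) × [bracket] = (1666/π) × 0.774473 = 410.71 W/m².
Ratio Q̄_A / Q̄_B = 118.00 / 410.71 = 0.2873.

Q̄_A / Q̄_B ≈ 0.287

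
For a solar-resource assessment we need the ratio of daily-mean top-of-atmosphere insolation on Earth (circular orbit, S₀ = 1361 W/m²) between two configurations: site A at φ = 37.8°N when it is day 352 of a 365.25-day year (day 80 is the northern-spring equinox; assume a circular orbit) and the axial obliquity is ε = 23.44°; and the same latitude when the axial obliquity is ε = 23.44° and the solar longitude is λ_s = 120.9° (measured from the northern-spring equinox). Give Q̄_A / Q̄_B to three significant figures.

Q̄_A / Q̄_B ≈ 0.348

— Configuration A (φ=+37.8°):
Solar longitude: λ_s = 360° × (352 − 80)/365.25 = 268.090°.
sin δ = sin 23.44° × sin 268.090° = -0.39757, so δ = -23.426°.
cos H₀ = −tan(+37.8°) tan(-23.426°) = 0.3361, H₀ = 1.2280 rad.
Bracket: H₀ sin φ sin δ + cos φ cos δ sin H₀ = 1.2280×0.61291×-0.39757 + 0.79016×0.91757×0.94183 = -0.299232 + 0.682852 = 0.383620.
Q̄ = (S₀/π) × [bracket] = (1361/π) × 0.383620 = 166.19 W/m².
— Configuration B (φ=+37.8°):
Solar declination: sin δ = sin ε · sin λ_s = sin 23.44° × sin 120.9° = 0.34133, so δ = +19.958°.
cos H₀ = −tan(+37.8°) tan(+19.958°) = -0.2817, H₀ = 1.8563 rad.
Bracket: H₀ sin φ sin δ + cos φ cos δ sin H₀ = 1.8563×0.61291×0.34133 + 0.79016×0.93994×0.95951 = 0.388346 + 0.712631 = 1.100977.
Q̄ = (S₀/π) × [bracket] = (1361/π) × 1.100977 = 476.96 W/m².
Ratio Q̄_A / Q̄_B = 166.19 / 476.96 = 0.3484.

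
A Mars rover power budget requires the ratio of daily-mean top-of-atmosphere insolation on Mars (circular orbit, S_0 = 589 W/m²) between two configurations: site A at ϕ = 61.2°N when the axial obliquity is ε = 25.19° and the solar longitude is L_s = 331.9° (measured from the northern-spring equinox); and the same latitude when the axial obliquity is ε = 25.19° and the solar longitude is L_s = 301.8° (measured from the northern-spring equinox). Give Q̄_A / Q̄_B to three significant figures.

Q̄_A / Q̄_B ≈ 3.34

— Configuration A (ϕ=+61.2°):
Solar declination: sin δ = sin ε · sin L_s = sin 25.19° × sin 331.9° = -0.20047, so δ = -11.565°.
cos h₀ = −tan(+61.2°) tan(-11.565°) = 0.3722, h₀ = 1.1894 rad.
Bracket: h₀ sin ϕ sin δ + cos ϕ cos δ sin h₀ = 1.1894×0.87631×-0.20047 + 0.48175×0.97970×0.92815 = -0.208946 + 0.438059 = 0.229113.
Q̄ = (S_0/π) × [bracket] = (589/π) × 0.229113 = 42.955 W/m².
— Configuration B (ϕ=+61.2°):
Solar declination: sin δ = sin ε · sin L_s = sin 25.19° × sin 301.8° = -0.36173, so δ = -21.207°.
cos h₀ = −tan(+61.2°) tan(-21.207°) = 0.7058, h₀ = 0.7873 rad.
Bracket: h₀ sin ϕ sin δ + cos ϕ cos δ sin h₀ = 0.7873×0.87631×-0.36173 + 0.48175×0.93228×0.70843 = -0.249564 + 0.318174 = 0.068610.
Q̄ = (S_0/π) × [bracket] = (589/π) × 0.068610 = 12.863 W/m².
Ratio Q̄_A / Q̄_B = 42.955 / 12.863 = 3.339.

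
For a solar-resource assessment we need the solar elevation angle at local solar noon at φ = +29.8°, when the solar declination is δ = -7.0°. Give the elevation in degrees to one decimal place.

53.2°

At local noon the hour angle is zero, so the zenith angle equals |φ − δ| = |+29.8° − (-7.000°)| = 36.800°.
Elevation = 90° − 36.800° = 53.2°.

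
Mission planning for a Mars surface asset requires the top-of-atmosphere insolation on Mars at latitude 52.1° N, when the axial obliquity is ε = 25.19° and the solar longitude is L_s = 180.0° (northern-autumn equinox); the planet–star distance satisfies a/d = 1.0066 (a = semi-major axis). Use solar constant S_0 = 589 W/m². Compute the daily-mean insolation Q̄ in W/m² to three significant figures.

Q̄ ≈ 117 W/m²

Solar declination: sin δ = sin ε · sin L_s = sin 25.19° × sin 180.0° = 0.00000, so δ = +0.000°.
cos h₀ = −tan(+52.1°) tan(+0.000°) = -0.0000, h₀ = 1.5708 rad.
Bracket: h₀ sin ϕ sin δ + cos ϕ cos δ sin h₀ = 1.5708×0.78908×0.00000 + 0.61429×1.00000×1.00000 = 0.000000 + 0.614290 = 0.614290.
Inverse-square distance factor (a/d)² = 1.0066² = 1.013244.
Q̄ = (S_0/π) × 1.013244 × [bracket] = (589/π) × 1.013244 × 0.614290 = 116.7 W/m².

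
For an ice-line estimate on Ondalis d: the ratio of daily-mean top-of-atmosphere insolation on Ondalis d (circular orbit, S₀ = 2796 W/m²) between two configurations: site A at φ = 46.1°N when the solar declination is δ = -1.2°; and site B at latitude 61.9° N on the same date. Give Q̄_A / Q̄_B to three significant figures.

— Configuration A (φ=+46.1°):
cos H₀ = −tan(+46.1°) tan(-1.200°) = 0.0218, H₀ = 1.5490 rad.
Bracket: H₀ sin φ sin δ + cos φ cos δ sin H₀ = 1.5490×0.72055×-0.02094 + 0.69340×0.99978×0.99976 = -0.023372 + 0.693081 = 0.669709.
Q̄ = (S₀/π) × [bracket] = (2796/π) × 0.669709 = 596.04 W/m².
— Configuration B (φ=+61.9°):
cos H₀ = −tan(+61.9°) tan(-1.200°) = 0.0392, H₀ = 1.5316 rad.
Bracket: H₀ sin φ sin δ + cos φ cos δ sin H₀ = 1.5316×0.88213×-0.02094 + 0.47101×0.99978×0.99923 = -0.028291 + 0.470544 = 0.442253.
Q̄ = (S₀/π) × [bracket] = (2796/π) × 0.442253 = 393.60 W/m².
Ratio Q̄_A / Q̄_B = 596.04 / 393.60 = 1.514.

Q̄_A / Q̄_B ≈ 1.51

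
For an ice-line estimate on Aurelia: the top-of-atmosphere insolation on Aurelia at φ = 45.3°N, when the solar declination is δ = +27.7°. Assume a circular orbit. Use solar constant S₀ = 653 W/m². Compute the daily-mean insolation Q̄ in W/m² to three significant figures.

Q̄ ≈ 256 W/m²

cos H₀ = −tan(+45.3°) tan(+27.700°) = -0.5305, H₀ = 2.1300 rad.
Bracket: H₀ sin φ sin δ + cos φ cos δ sin H₀ = 2.1300×0.71080×0.46484 + 0.70339×0.88539×0.84766 = 0.703770 + 0.527901 = 1.231671.
Q̄ = (S₀/π) × [bracket] = (653/π) × 1.231671 = 256.0 W/m².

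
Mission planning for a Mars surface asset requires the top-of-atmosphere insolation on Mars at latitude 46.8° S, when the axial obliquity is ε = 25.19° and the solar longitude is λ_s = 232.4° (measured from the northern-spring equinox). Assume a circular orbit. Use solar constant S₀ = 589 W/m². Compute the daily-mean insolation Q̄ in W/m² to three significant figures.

Q̄ ≈ 202 W/m²

Solar declination: sin δ = sin ε · sin λ_s = sin 25.19° × sin 232.4° = -0.33722, so δ = -19.707°.
cos H₀ = −tan(-46.8°) tan(-19.707°) = -0.3814, H₀ = 1.9621 rad.
Bracket: H₀ sin φ sin δ + cos φ cos δ sin H₀ = 1.9621×-0.72897×-0.33722 + 0.68455×0.94143×0.92439 = 0.482330 + 0.595729 = 1.078059.
Q̄ = (S₀/π) × [bracket] = (589/π) × 1.078059 = 202.1 W/m².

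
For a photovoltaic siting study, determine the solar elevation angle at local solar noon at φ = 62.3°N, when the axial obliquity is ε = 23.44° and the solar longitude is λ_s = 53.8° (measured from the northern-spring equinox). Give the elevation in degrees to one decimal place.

Solar declination: sin δ = sin ε · sin λ_s = sin 23.44° × sin 53.8° = 0.32100, so δ = +18.723°.
At local noon the hour angle is zero, so the zenith angle equals |φ − δ| = |+62.3° − (+18.723°)| = 43.577°.
Elevation = 90° − 43.577° = 46.4°.

46.4°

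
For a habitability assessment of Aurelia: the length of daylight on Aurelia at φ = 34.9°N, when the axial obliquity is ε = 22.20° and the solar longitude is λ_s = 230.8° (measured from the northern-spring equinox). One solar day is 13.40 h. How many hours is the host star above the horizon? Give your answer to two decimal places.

5.78 h

Solar declination: sin δ = sin ε · sin λ_s = sin 22.20° × sin 230.8° = -0.29281, so δ = -17.026°.
cos H₀ = −tan φ · tan δ = −tan(+34.9°) × tan(-17.026°) = 0.2136, so H₀ = 1.3555 rad = 77.67°.
Daylight = 2H₀/(2π) × 13.40 h = (1.3555/π) × 13.40 = 5.78 h.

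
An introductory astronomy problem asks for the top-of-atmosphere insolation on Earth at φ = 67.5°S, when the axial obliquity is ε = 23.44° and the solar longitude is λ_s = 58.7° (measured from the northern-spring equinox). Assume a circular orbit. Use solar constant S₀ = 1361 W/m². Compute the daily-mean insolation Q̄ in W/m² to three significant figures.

Solar declination: sin δ = sin ε · sin λ_s = sin 23.44° × sin 58.7° = 0.33989, so δ = +19.870°.
cos H₀ = −tan(-67.5°) tan(+19.870°) = 0.8725, H₀ = 0.5105 rad.
Bracket: H₀ sin φ sin δ + cos φ cos δ sin H₀ = 0.5105×-0.92388×0.33989 + 0.38268×0.94046×0.48857 = -0.160306 + 0.175834 = 0.015528.
Q̄ = (S₀/π) × [bracket] = (1361/π) × 0.015528 = 6.727 W/m².

Q̄ ≈ 6.73 W/m²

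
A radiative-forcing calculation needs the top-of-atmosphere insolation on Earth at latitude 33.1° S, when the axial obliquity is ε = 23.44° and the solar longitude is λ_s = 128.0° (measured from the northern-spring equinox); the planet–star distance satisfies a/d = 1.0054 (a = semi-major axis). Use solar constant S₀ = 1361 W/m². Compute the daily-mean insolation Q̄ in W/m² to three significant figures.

Q̄ ≈ 239 W/m²

Solar declination: sin δ = sin ε · sin λ_s = sin 23.44° × sin 128.0° = 0.31346, so δ = +18.268°.
cos H₀ = −tan(-33.1°) tan(+18.268°) = 0.2152, H₀ = 1.3539 rad.
Bracket: H₀ sin φ sin δ + cos φ cos δ sin H₀ = 1.3539×-0.54610×0.31346 + 0.83772×0.94960×0.97657 = -0.231761 + 0.776860 = 0.545099.
Inverse-square distance factor (a/d)² = 1.0054² = 1.010829.
Q̄ = (S₀/π) × 1.010829 × [bracket] = (1361/π) × 1.010829 × 0.545099 = 238.7 W/m².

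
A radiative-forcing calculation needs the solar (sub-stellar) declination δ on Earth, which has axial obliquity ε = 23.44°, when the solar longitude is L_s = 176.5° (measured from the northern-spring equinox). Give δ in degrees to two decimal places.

δ = +1.39°

sin δ = sin ε · sin L_s = sin 23.44° × sin 176.5° = 0.024284.
δ = arcsin(0.024284) = +1.39°.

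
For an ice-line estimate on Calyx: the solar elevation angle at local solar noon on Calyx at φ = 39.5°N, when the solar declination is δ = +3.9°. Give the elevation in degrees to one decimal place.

At local noon the hour angle is zero, so the zenith angle equals |φ − δ| = |+39.5° − (+3.900°)| = 35.600°.
Elevation = 90° − 35.600° = 54.4°.

54.4°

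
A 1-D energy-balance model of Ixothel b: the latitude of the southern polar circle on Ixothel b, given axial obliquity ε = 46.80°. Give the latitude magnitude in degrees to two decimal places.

The polar circle is the lowest latitude that experiences at least one full rotation of continuous darkness at the northern-summer solstice; it lies at |φ| = 90° − ε = 90° − 46.80° = 43.20°.

43.20°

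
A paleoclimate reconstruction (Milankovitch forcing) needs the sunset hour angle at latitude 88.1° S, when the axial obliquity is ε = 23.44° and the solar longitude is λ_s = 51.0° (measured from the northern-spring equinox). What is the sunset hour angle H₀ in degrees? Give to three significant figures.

Solar declination: sin δ = sin ε · sin λ_s = sin 23.44° × sin 51.0° = 0.30914, so δ = +18.007°.
cos H₀ = −tan φ · tan δ = 9.7989 ≥ 1, so the Sun never rises (polar night) and H₀ = 0.

H₀ = 0.00°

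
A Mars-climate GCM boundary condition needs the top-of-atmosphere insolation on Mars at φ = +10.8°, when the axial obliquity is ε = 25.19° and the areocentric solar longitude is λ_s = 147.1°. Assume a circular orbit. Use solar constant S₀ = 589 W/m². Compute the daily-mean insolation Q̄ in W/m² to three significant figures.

Q̄ ≈ 192 W/m²

sin δ = sin 25.19° × sin 147.1° = 0.23119, so δ = +13.367°.
cos H₀ = −tan(+10.8°) tan(+13.367°) = -0.0453, H₀ = 1.6161 rad.
Bracket: H₀ sin φ sin δ + cos φ cos δ sin H₀ = 1.6161×0.18738×0.23119 + 0.98229×0.97291×0.99897 = 0.070010 + 0.954695 = 1.024705.
Q̄ = (S₀/π) × [bracket] = (589/π) × 1.024705 = 192.1 W/m².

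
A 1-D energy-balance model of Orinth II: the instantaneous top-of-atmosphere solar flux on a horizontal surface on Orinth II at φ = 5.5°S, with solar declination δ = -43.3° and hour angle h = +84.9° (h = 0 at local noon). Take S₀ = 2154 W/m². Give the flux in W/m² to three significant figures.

cos θ_z = sin φ sin δ + cos φ cos δ cos h = 0.065733 + 0.064397 = 0.130130.
Flux = S₀ · cos θ_z = 2154 × 0.130130 = 280.3 W/m².

280 W/m²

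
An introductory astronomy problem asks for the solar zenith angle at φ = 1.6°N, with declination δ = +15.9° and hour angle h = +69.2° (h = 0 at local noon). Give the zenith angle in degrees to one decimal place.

θ_z = 69.6°

cos θ_z = sin φ sin δ + cos φ cos δ cos h = 0.007649 + 0.341388 = 0.349037.
θ_z = arccos(0.349037) = 69.6°.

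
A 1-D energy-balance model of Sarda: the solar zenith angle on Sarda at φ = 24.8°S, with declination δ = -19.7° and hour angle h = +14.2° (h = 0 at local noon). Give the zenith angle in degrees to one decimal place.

cos θ_z = sin φ sin δ + cos φ cos δ cos h = 0.141395 + 0.828532 = 0.969927.
θ_z = arccos(0.969927) = 14.1°.

θ_z = 14.1°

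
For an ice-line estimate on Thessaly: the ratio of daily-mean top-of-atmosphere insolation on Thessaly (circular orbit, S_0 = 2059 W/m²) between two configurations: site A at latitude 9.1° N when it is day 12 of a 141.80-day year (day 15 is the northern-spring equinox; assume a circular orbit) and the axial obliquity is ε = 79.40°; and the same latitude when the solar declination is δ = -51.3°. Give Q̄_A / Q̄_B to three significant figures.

— Configuration A (ϕ=+9.1°):
Solar longitude: L_s = 360° × (12 − 15)/141.80 = -7.616°, i.e. -7.616° + 360° = 352.384°.
sin δ = sin 79.40° × sin 352.384° = -0.13028, so δ = -7.486°.
cos h₀ = −tan(+9.1°) tan(-7.486°) = 0.0210, h₀ = 1.5497 rad.
Bracket: h₀ sin ϕ sin δ + cos ϕ cos δ sin h₀ = 1.5497×0.15816×-0.13028 + 0.98741×0.99148×0.99978 = -0.031932 + 0.978782 = 0.946850.
Q̄ = (S_0/π) × [bracket] = (2059/π) × 0.946850 = 620.57 W/m².
— Configuration B (ϕ=+9.1°):
cos h₀ = −tan(+9.1°) tan(-51.300°) = 0.1999, h₀ = 1.3695 rad.
Bracket: h₀ sin ϕ sin δ + cos ϕ cos δ sin h₀ = 1.3695×0.15816×-0.78043 + 0.98741×0.62524×0.97981 = -0.169041 + 0.604904 = 0.435863.
Q̄ = (S_0/π) × [bracket] = (2059/π) × 0.435863 = 285.66 W/m².
Ratio Q̄_A / Q̄_B = 620.57 / 285.66 = 2.172.

Q̄_A / Q̄_B ≈ 2.17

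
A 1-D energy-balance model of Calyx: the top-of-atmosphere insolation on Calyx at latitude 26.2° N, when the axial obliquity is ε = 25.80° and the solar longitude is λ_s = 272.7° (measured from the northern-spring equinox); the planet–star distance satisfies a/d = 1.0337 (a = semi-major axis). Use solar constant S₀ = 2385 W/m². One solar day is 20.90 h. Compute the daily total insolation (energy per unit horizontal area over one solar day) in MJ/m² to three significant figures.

Solar declination: sin δ = sin ε · sin λ_s = sin 25.80° × sin 272.7° = -0.43475, so δ = -25.769°.
cos H₀ = −tan(+26.2°) tan(-25.769°) = 0.2375, H₀ = 1.3310 rad.
Bracket: H₀ sin φ sin δ + cos φ cos δ sin H₀ = 1.3310×0.44151×-0.43475 + 0.89726×0.90055×0.97138 = -0.255481 + 0.784902 = 0.529421.
Inverse-square distance factor (a/d)² = 1.0337² = 1.068536.
Q̄ = (S₀/π) × 1.068536 × [bracket] = (2385/π) × 1.068536 × 0.529421 = 429.47 W/m².
Daily total = Q̄ × 20.90 h × 3600 s/h = 429.47 × 20.90 × 3600 / 10⁶ = 32.31 MJ/m².

32.3 MJ/m²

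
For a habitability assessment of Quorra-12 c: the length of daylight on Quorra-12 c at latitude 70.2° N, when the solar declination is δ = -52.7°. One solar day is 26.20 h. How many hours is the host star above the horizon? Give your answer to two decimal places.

cos H₀ = −tan φ · tan δ = 3.6461 ≥ 1, so the host star never rises (polar night) and H₀ = 0.
Daylight = 2H₀/(2π) × 26.20 h = (0.0000/π) × 26.20 = 0.00 h.

0.00 h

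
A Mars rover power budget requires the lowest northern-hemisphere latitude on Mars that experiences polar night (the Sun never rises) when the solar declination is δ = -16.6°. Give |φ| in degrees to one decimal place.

Polar night requires cos H₀ = −tan φ tan δ ≥ 1, i.e. tan φ tan δ ≤ −1.
The boundary is |tan φ| · |tan δ| = 1, so |φ| = 90° − |δ| = 90° − 16.6° = 73.4° in the northern hemisphere.

|φ| = 73.4°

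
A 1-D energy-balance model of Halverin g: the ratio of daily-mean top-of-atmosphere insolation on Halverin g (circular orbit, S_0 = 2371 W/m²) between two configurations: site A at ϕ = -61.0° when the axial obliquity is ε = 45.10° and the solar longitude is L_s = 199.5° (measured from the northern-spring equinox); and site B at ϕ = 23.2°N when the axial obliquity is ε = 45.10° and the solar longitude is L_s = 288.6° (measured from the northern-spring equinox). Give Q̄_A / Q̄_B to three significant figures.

— Configuration A (ϕ=-61.0°):
Solar declination: sin δ = sin ε · sin L_s = sin 45.10° × sin 199.5° = -0.23645, so δ = -13.677°.
cos h₀ = −tan(-61.0°) tan(-13.677°) = -0.4390, h₀ = 2.0253 rad.
Bracket: h₀ sin ϕ sin δ + cos ϕ cos δ sin h₀ = 2.0253×-0.87462×-0.23645 + 0.48481×0.97164×0.89848 = 0.418840 + 0.423239 = 0.842079.
Q̄ = (S_0/π) × [bracket] = (2371/π) × 0.842079 = 635.53 W/m².
— Configuration B (ϕ=+23.2°):
Solar declination: sin δ = sin ε · sin L_s = sin 45.10° × sin 288.6° = -0.67134, so δ = -42.171°.
cos h₀ = −tan(+23.2°) tan(-42.171°) = 0.3882, h₀ = 1.1721 rad.
Bracket: h₀ sin ϕ sin δ + cos ϕ cos δ sin h₀ = 1.1721×0.39394×-0.67134 + 0.91914×0.74115×0.92156 = -0.309983 + 0.627786 = 0.317803.
Q̄ = (S_0/π) × [bracket] = (2371/π) × 0.317803 = 239.85 W/m².
Ratio Q̄_A / Q̄_B = 635.53 / 239.85 = 2.650.

Q̄_A / Q̄_B ≈ 2.65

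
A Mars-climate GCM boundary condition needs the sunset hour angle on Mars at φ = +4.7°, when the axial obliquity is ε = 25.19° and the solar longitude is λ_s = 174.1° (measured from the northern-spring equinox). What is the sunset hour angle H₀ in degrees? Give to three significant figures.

H₀ = 90.2°

Solar declination: sin δ = sin ε · sin λ_s = sin 25.19° × sin 174.1° = 0.04375, so δ = +2.508°.
cos H₀ = −tan φ · tan δ = −tan(+4.7°) × tan(+2.508°) = -0.0036, so H₀ = 1.5744 rad = 90.21°.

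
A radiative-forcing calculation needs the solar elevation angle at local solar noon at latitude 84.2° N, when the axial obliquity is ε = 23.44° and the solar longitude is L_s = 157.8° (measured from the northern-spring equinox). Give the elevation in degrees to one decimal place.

Solar declination: sin δ = sin ε · sin L_s = sin 23.44° × sin 157.8° = 0.15030, so δ = +8.644°.
At local noon the hour angle is zero, so the zenith angle equals |ϕ − δ| = |+84.2° − (+8.644°)| = 75.556°.
Elevation = 90° − 75.556° = 14.4°.

14.4°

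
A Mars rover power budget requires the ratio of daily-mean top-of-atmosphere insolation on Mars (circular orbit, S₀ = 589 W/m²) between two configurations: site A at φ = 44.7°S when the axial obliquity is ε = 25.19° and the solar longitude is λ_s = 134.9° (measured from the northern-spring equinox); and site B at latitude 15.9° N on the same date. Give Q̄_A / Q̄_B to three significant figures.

— Configuration A (φ=-44.7°):
Solar declination: sin δ = sin ε · sin λ_s = sin 25.19° × sin 134.9° = 0.30148, so δ = +17.547°.
cos H₀ = −tan(-44.7°) tan(+17.547°) = 0.3129, H₀ = 1.2525 rad.
Bracket: H₀ sin φ sin δ + cos φ cos δ sin H₀ = 1.2525×-0.70339×0.30148 + 0.71080×0.95347×0.94979 = -0.265603 + 0.643698 = 0.378095.
Q̄ = (S₀/π) × [bracket] = (589/π) × 0.378095 = 70.887 W/m².
— Configuration B (φ=+15.9°):
cos H₀ = −tan(+15.9°) tan(+17.547°) = -0.0901, H₀ = 1.6610 rad.
Bracket: H₀ sin φ sin δ + cos φ cos δ sin H₀ = 1.6610×0.27396×0.30148 + 0.96174×0.95347×0.99594 = 0.137188 + 0.913267 = 1.050455.
Q̄ = (S₀/π) × [bracket] = (589/π) × 1.050455 = 196.94 W/m².
Ratio Q̄_A / Q̄_B = 70.887 / 196.94 = 0.3599.

Q̄_A / Q̄_B ≈ 0.360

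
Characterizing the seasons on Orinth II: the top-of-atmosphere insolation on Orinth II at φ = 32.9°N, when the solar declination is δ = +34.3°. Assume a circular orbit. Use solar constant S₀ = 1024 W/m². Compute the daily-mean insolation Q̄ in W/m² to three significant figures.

Q̄ ≈ 405 W/m²

cos H₀ = −tan(+32.9°) tan(+34.300°) = -0.4413, H₀ = 2.0278 rad.
Bracket: H₀ sin φ sin δ + cos φ cos δ sin H₀ = 2.0278×0.54317×0.56353 + 0.83962×0.82610×0.89736 = 0.620695 + 0.622418 = 1.243113.
Q̄ = (S₀/π) × [bracket] = (1024/π) × 1.243113 = 405.2 W/m².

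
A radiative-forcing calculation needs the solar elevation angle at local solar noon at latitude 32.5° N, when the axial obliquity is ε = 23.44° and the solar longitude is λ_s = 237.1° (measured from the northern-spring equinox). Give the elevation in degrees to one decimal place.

38.0°

Solar declination: sin δ = sin ε · sin λ_s = sin 23.44° × sin 237.1° = -0.33399, so δ = -19.511°.
At local noon the hour angle is zero, so the zenith angle equals |φ − δ| = |+32.5° − (-19.511°)| = 52.011°.
Elevation = 90° − 52.011° = 38.0°.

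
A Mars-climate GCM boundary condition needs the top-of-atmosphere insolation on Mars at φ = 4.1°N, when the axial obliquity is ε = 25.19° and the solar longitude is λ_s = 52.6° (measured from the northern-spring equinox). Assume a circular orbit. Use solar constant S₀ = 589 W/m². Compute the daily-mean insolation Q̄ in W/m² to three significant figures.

Solar declination: sin δ = sin ε · sin λ_s = sin 25.19° × sin 52.6° = 0.33812, so δ = +19.762°.
cos H₀ = −tan(+4.1°) tan(+19.762°) = -0.0258, H₀ = 1.5966 rad.
Bracket: H₀ sin φ sin δ + cos φ cos δ sin H₀ = 1.5966×0.07150×0.33812 + 0.99744×0.94110×0.99967 = 0.038599 + 0.938381 = 0.976980.
Q̄ = (S₀/π) × [bracket] = (589/π) × 0.976980 = 183.2 W/m².

Q̄ ≈ 183 W/m²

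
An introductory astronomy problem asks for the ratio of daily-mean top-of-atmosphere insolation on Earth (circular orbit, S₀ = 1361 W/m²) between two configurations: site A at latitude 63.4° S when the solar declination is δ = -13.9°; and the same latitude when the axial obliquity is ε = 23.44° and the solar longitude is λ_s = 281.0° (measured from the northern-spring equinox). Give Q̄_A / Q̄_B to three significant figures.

Q̄_A / Q̄_B ≈ 0.738

— Configuration A (φ=-63.4°):
cos H₀ = −tan(-63.4°) tan(-13.900°) = -0.4942, H₀ = 2.0877 rad.
Bracket: H₀ sin φ sin δ + cos φ cos δ sin H₀ = 2.0877×-0.89415×-0.24023 + 0.44776×0.97072×0.86935 = 0.448441 + 0.377863 = 0.826304.
Q̄ = (S₀/π) × [bracket] = (1361/π) × 0.826304 = 357.97 W/m².
— Configuration B (φ=-63.4°):
Solar declination: sin δ = sin ε · sin λ_s = sin 23.44° × sin 281.0° = -0.39048, so δ = -22.984°.
cos H₀ = −tan(-63.4°) tan(-22.984°) = -0.8470, H₀ = 2.5811 rad.
Bracket: H₀ sin φ sin δ + cos φ cos δ sin H₀ = 2.5811×-0.89415×-0.39048 + 0.44776×0.92061×0.53157 = 0.901185 + 0.219120 = 1.120305.
Q̄ = (S₀/π) × [bracket] = (1361/π) × 1.120305 = 485.34 W/m².
Ratio Q̄_A / Q̄_B = 357.97 / 485.34 = 0.7376.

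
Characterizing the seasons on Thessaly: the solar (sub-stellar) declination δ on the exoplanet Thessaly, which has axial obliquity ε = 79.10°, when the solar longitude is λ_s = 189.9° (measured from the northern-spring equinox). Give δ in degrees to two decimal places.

δ = -9.72°

sin δ = sin ε · sin λ_s = sin 79.10° × sin 189.9° = -0.168827.
δ = arcsin(-0.168827) = -9.72°.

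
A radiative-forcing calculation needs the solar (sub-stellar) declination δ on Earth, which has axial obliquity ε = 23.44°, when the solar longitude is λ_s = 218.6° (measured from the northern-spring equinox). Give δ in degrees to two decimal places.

sin δ = sin ε · sin λ_s = sin 23.44° × sin 218.6° = -0.248172.
δ = arcsin(-0.248172) = -14.37°.

δ = -14.37°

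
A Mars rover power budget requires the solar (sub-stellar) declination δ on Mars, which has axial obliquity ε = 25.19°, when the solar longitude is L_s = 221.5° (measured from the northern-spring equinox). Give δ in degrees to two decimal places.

δ = -16.38°

sin δ = sin ε · sin L_s = sin 25.19° × sin 221.5° = -0.282025.
δ = arcsin(-0.282025) = -16.38°.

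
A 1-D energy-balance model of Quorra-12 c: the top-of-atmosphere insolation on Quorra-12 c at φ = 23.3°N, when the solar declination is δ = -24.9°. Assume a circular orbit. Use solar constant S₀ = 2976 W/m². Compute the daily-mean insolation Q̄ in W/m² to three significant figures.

cos H₀ = −tan(+23.3°) tan(-24.900°) = 0.1999, H₀ = 1.3695 rad.
Bracket: H₀ sin φ sin δ + cos φ cos δ sin H₀ = 1.3695×0.39555×-0.42104 + 0.91845×0.90704×0.97981 = -0.228080 + 0.816251 = 0.588171.
Q̄ = (S₀/π) × [bracket] = (2976/π) × 0.588171 = 557.2 W/m².

Q̄ ≈ 557 W/m²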